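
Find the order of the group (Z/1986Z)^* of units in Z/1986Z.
(Z/1986Z)^* consists of the classes a with gcd(a, 1986) = 1, so its order is φ(1986). φ is multiplicative, with φ(p^e) = p^e − p^(e−1). Factorise 1986 = 2 · 3 · 331. Then
  φ(1986) = (2 − 1) · (3 − 1) · (331 − 1) = 1 · 2 · 330 = 660.
Thus |(Z/1986Z)^*| = 660.

Final answer: |(Z/1986Z)^*| = 660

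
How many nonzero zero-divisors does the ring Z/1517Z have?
In Z/1517Z each nonzero element is either a unit (gcd with 1517 is 1) or a zero-divisor (gcd > 1). The number of units is φ(1517): factorise 1517 = 37 · 41, so φ(1517) = (37 − 1) · (41 − 1) = 36 · 40 = 1440. The nonzero elements number 1517 − 1 = 1516. Hence the nonzero zero-divisors number 1516 − 1440 = 76.

Final answer: Z/1517Z has 76 nonzero zero-divisors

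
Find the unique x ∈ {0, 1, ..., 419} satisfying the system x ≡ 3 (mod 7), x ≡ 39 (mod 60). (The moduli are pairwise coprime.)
x ≡ 339 (mod 420); the representative in [0, 420) is 339

The moduli 7, 60 are pairwise coprime, so by the CRT there is a unique solution mod 7·60 = 420.
Solve by successive substitution. Start with x ≡ 3 (mod 7).
  Combine with x ≡ 39 (mod 60): write x = 3 + 7·t and require 3 + 7·t ≡ 39 (mod 60), i.e. 7·t ≡ 39 − 3 ≡ 36 (mod 60). Since 7^(−1) ≡ 43 (mod 60), t ≡ 43·36 ≡ 48 (mod 60). So x ≡ 3 + 7·48 = 339 (mod 420).
Unique solution in [0, 420): x = 339.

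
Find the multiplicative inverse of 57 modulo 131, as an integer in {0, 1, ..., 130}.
57^(−1) ≡ 23 (mod 131)

Apply the extended Euclidean algorithm to (131, 57), tracking rows (r, s, t) with s·131 + t·57 = r. Each division r_prev = q·r_cur + r_new produces the new row as (previous row) − q·(current row):
  row A: (131, 1, 0)   [1·131 + 0·57 = 131]
  row B: (57, 0, 1)   [0·131 + 1·57 = 57]
  131 = 2·57 + 17   → row C = row A − 2·row B = (17, 1, −2)   [check: 1·131 − 2·57 = 17]
  57 = 3·17 + 6   → row D = row B − 3·row C = (6, −3, 7)   [check: −3·131 + 7·57 = 6]
  17 = 2·6 + 5   → row E = row C − 2·row D = (5, 7, −16)   [check: 7·131 − 16·57 = 5]
  6 = 1·5 + 1   → row F = row D − 1·row E = (1, −10, 23)   [check: −10·131 + 23·57 = 1]
  5 = 5·1 + 0   → remainder 0, stop. gcd = 1 (last nonzero row F).
The gcd is 1, so 57 is invertible mod 131. The last nonzero row gives −10·131 + 23·57 = 1, so t = 23. So 57^(−1) ≡ 23 (mod 131). Verify: 57 · 23 = 1311 ≡ 1 (mod 131). ✓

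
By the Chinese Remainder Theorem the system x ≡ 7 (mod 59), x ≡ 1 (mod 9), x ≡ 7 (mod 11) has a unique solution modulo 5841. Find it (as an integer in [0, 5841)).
The moduli 59, 9, 11 are pairwise coprime, so by the CRT there is a unique solution mod 59·9·11 = 5841.
Solve by successive substitution. Start with x ≡ 7 (mod 59).
  Combine with x ≡ 1 (mod 9): write x = 7 + 59·t and require 7 + 59·t ≡ 1 (mod 9), i.e. 59·t ≡ 1 − 7 ≡ 3 (mod 9). Since 59^(−1) ≡ 2 (mod 9) (59 ≡ 5 (mod 9)), t ≡ 2·3 ≡ 6 (mod 9). So x ≡ 7 + 59·6 = 361 (mod 531).
  Combine with x ≡ 7 (mod 11): write x = 361 + 531·t and require 361 + 531·t ≡ 7 (mod 11), i.e. 531·t ≡ 7 − 361 ≡ 9 (mod 11). Since 531^(−1) ≡ 4 (mod 11) (531 ≡ 3 (mod 11)), t ≡ 4·9 ≡ 3 (mod 11). So x ≡ 361 + 531·3 = 1954 (mod 5841).
Unique solution in [0, 5841): x = 1954.

Final answer: x ≡ 1954 (mod 5841); the representative in [0, 5841) is 1954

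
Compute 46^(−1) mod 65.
Apply the extended Euclidean algorithm to (65, 46), tracking rows (r, s, t) with s·65 + t·46 = r. Each division r_prev = q·r_cur + r_new produces the new row as (previous row) − q·(current row):
  row A: (65, 1, 0)   [1·65 + 0·46 = 65]
  row B: (46, 0, 1)   [0·65 + 1·46 = 46]
  65 = 1·46 + 19   → row C = row A − 1·row B = (19, 1, −1)   [check: 1·65 − 1·46 = 19]
  46 = 2·19 + 8   → row D = row B − 2·row C = (8, −2, 3)   [check: −2·65 + 3·46 = 8]
  19 = 2·8 + 3   → row E = row C − 2·row D = (3, 5, −7)   [check: 5·65 − 7·46 = 3]
  8 = 2·3 + 2   → row F = row D − 2·row E = (2, −12, 17)   [check: −12·65 + 17·46 = 2]
  3 = 1·2 + 1   → row G = row E − 1·row F = (1, 17, −24)   [check: 17·65 − 24·46 = 1]
  2 = 2·1 + 0   → remainder 0, stop. gcd = 1 (last nonzero row G).
The gcd is 1, so 46 is invertible mod 65. The last nonzero row gives 17·65 − 24·46 = 1, so t = −24. So 46^(−1) ≡ −24 ≡ 41 (mod 65). Verify: 46 · 41 = 1886 ≡ 1 (mod 65). ✓

Final answer: 46^(−1) ≡ 41 (mod 65)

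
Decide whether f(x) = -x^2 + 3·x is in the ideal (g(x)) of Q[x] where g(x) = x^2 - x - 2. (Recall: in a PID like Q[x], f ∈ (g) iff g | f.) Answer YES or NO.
NO

In Q[x] the ideal (g) consists of all multiples of g, so f ∈ (g) iff g | f, i.e. iff the remainder of f on division by g is 0. Divide f by g (g is monic, so eliminate the leading term of the running remainder at each step):
  leading term -x^2: subtract (-1)·g(x) = -x^2 + x + 2, leaving 2·x - 2
The remainder r(x) = 2·x - 2 ≠ 0 (and deg r < deg g), so g ∤ f, i.e. f ∉ (g).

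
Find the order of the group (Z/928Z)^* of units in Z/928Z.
|(Z/928Z)^*| = 448

(Z/928Z)^* consists of the classes a with gcd(a, 928) = 1, so its order is φ(928). φ is multiplicative, with φ(p^e) = p^e − p^(e−1). Factorise 928 = 2^5 · 29. Then
  φ(928) = (2^5 − 2^4) · (29 − 1) = 16 · 28 = 448.
Thus |(Z/928Z)^*| = 448.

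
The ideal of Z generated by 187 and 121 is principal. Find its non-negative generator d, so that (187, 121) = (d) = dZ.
(187, 121) = (11); d = 11

In the PID Z, (a, b) is generated by gcd(a, b). Compute gcd(187, 121) with the extended Euclidean algorithm, tracking rows (r, s, t) with s·187 + t·121 = r:
  row A: (187, 1, 0)   [1·187 + 0·121 = 187]
  row B: (121, 0, 1)   [0·187 + 1·121 = 121]
  187 = 1·121 + 66   → row C = row A − 1·row B = (66, 1, −1)   [check: 1·187 − 1·121 = 66]
  121 = 1·66 + 55   → row D = row B − 1·row C = (55, −1, 2)   [check: −1·187 + 2·121 = 55]
  66 = 1·55 + 11   → row E = row C − 1·row D = (11, 2, −3)   [check: 2·187 − 3·121 = 11]
  55 = 5·11 + 0   → remainder 0, stop. gcd = 11 (last nonzero row E).
So gcd(187, 121) = 11, with Bézout identity 2·187 − 3·121 = 11. Containment (⊇): the Bézout identity exhibits 11 as an element of (187, 121), giving (11) ⊆ (187, 121). Containment (⊆): since 11 | 187 and 11 | 121 (187 = 11·17, 121 = 11·11), every Z-linear combination of 187 and 121 is divisible by 11, so (187, 121) ⊆ (11). Therefore (187, 121) = (11), d = 11.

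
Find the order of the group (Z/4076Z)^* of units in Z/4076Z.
(Z/4076Z)^* consists of the classes a with gcd(a, 4076) = 1, so its order is φ(4076). φ is multiplicative, with φ(p^e) = p^e − p^(e−1). Factorise 4076 = 2^2 · 1019. Then
  φ(4076) = (2^2 − 2^1) · (1019 − 1) = 2 · 1018 = 2036.
Thus |(Z/4076Z)^*| = 2036.

Final answer: |(Z/4076Z)^*| = 2036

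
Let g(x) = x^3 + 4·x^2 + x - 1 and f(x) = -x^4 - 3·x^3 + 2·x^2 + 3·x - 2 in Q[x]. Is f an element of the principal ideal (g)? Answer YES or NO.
NO

In Q[x] the ideal (g) consists of all multiples of g, so f ∈ (g) iff g | f, i.e. iff the remainder of f on division by g is 0. Divide f by g (g is monic, so eliminate the leading term of the running remainder at each step):
  leading term -x^4: subtract (-x)·g(x) = -x^4 - 4·x^3 - x^2 + x, leaving x^3 + 3·x^2 + 2·x - 2
  leading term x^3: subtract (1)·g(x) = x^3 + 4·x^2 + x - 1, leaving -x^2 + x - 1
The remainder r(x) = -x^2 + x - 1 ≠ 0 (and deg r < deg g), so g ∤ f, i.e. f ∉ (g).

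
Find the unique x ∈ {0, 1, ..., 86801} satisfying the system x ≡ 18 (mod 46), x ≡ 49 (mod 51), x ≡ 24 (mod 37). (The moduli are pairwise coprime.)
x ≡ 82312 (mod 86802); the representative in [0, 86802) is 82312

The moduli 46, 51, 37 are pairwise coprime, so by the CRT there is a unique solution mod 46·51·37 = 86802.
Solve by successive substitution. Start with x ≡ 18 (mod 46).
  Combine with x ≡ 49 (mod 51): write x = 18 + 46·t and require 18 + 46·t ≡ 49 (mod 51), i.e. 46·t ≡ 49 − 18 ≡ 31 (mod 51). Since 46^(−1) ≡ 10 (mod 51), t ≡ 10·31 ≡ 4 (mod 51). So x ≡ 18 + 46·4 = 202 (mod 2346).
  Combine with x ≡ 24 (mod 37): write x = 202 + 2346·t and require 202 + 2346·t ≡ 24 (mod 37), i.e. 2346·t ≡ 24 − 202 ≡ 7 (mod 37). Since 2346^(−1) ≡ 5 (mod 37) (2346 ≡ 15 (mod 37)), t ≡ 5·7 ≡ 35 (mod 37). So x ≡ 202 + 2346·35 = 82312 (mod 86802).
Unique solution in [0, 86802): x = 82312.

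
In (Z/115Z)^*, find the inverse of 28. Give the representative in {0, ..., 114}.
28^(−1) ≡ 37 (mod 115)

Apply the extended Euclidean algorithm to (115, 28), tracking rows (r, s, t) with s·115 + t·28 = r. Each division r_prev = q·r_cur + r_new produces the new row as (previous row) − q·(current row):
  row A: (115, 1, 0)   [1·115 + 0·28 = 115]
  row B: (28, 0, 1)   [0·115 + 1·28 = 28]
  115 = 4·28 + 3   → row C = row A − 4·row B = (3, 1, −4)   [check: 1·115 − 4·28 = 3]
  28 = 9·3 + 1   → row D = row B − 9·row C = (1, −9, 37)   [check: −9·115 + 37·28 = 1]
  3 = 3·1 + 0   → remainder 0, stop. gcd = 1 (last nonzero row D).
The gcd is 1, so 28 is invertible mod 115. The last nonzero row gives −9·115 + 37·28 = 1, so t = 37. So 28^(−1) ≡ 37 (mod 115). Verify: 28 · 37 = 1036 ≡ 1 (mod 115). ✓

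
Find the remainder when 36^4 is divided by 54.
Use repeated squaring. Binary(4) = 100. Walk through the bits of the exponent 4 left-to-right: at each bit after the leading one, square the running value, then multiply by 36 if the bit is 1 (always reducing mod 54):
  bit 1 = 1 (leading): start with 36.
  bit 2 = 0: square 36^2 = 1296 ≡ 0 (mod 54).
  bit 3 = 0: square 0^2 = 0 (mod 54).
Final value: 36^4 ≡ 0 (mod 54).

Final answer: 0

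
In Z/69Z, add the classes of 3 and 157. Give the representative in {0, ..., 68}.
Reduce the summands first: 157 ≡ 19 (mod 69), so 3 + 157 ≡ 3 + 19 (mod 69). 3 + 19 = 22; 22 = 0·69 + 22, so (3 + 157) mod 69 = 22.

Final answer: 22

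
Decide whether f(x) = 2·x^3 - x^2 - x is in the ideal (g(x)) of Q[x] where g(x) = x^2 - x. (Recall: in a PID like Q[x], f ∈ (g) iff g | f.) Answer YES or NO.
YES

In Q[x] the ideal (g) consists of all multiples of g, so f ∈ (g) iff g | f, i.e. iff the remainder of f on division by g is 0. Divide f by g (g is monic, so eliminate the leading term of the running remainder at each step):
  leading term 2·x^3: subtract (2·x)·g(x) = 2·x^3 - 2·x^2, leaving x^2 - x
  leading term x^2: subtract (1)·g(x) = x^2 - x, leaving 0
The remainder is 0, so f(x) = g(x) · h(x) with h(x) = 2·x + 1. Hence g | f, i.e. f ∈ (g).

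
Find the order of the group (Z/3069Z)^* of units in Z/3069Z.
(Z/3069Z)^* consists of the classes a with gcd(a, 3069) = 1, so its order is φ(3069). φ is multiplicative, with φ(p^e) = p^e − p^(e−1). Factorise 3069 = 3^2 · 11 · 31. Then
  φ(3069) = (3^2 − 3^1) · (11 − 1) · (31 − 1) = 6 · 10 · 30 = 1800.
Thus |(Z/3069Z)^*| = 1800.

Final answer: |(Z/3069Z)^*| = 1800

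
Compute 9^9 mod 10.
9

Use repeated squaring. Binary(9) = 1001. Walk through the bits of the exponent 9 left-to-right: at each bit after the leading one, square the running value, then multiply by 9 if the bit is 1 (always reducing mod 10):
  bit 1 = 1 (leading): start with 9.
  bit 2 = 0: square 9^2 = 81 ≡ 1 (mod 10).
  bit 3 = 0: square 1^2 = 1 (mod 10).
  bit 4 = 1: square 1^2 = 1; bit is 1, so multiply 1·9 = 9 (mod 10).
Final value: 9^9 ≡ 9 (mod 10).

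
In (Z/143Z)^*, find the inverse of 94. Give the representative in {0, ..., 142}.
94^(−1) ≡ 35 (mod 143)

Apply the extended Euclidean algorithm to (143, 94), tracking rows (r, s, t) with s·143 + t·94 = r. Each division r_prev = q·r_cur + r_new produces the new row as (previous row) − q·(current row):
  row A: (143, 1, 0)   [1·143 + 0·94 = 143]
  row B: (94, 0, 1)   [0·143 + 1·94 = 94]
  143 = 1·94 + 49   → row C = row A − 1·row B = (49, 1, −1)   [check: 1·143 − 1·94 = 49]
  94 = 1·49 + 45   → row D = row B − 1·row C = (45, −1, 2)   [check: −1·143 + 2·94 = 45]
  49 = 1·45 + 4   → row E = row C − 1·row D = (4, 2, −3)   [check: 2·143 − 3·94 = 4]
  45 = 11·4 + 1   → row F = row D − 11·row E = (1, −23, 35)   [check: −23·143 + 35·94 = 1]
  4 = 4·1 + 0   → remainder 0, stop. gcd = 1 (last nonzero row F).
The gcd is 1, so 94 is invertible mod 143. The last nonzero row gives −23·143 + 35·94 = 1, so t = 35. So 94^(−1) ≡ 35 (mod 143). Verify: 94 · 35 = 3290 ≡ 1 (mod 143). ✓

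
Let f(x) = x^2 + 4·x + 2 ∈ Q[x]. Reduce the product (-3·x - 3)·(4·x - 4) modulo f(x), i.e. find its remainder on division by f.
First multiply in Q[x] without reducing: a · b = 12 - 12·x^2. Now divide by f(x) = x^2 + 4·x + 2, eliminating the leading term at each step:
  leading term -12·x^2: subtract (-12)·f(x) = -12·x^2 - 48·x - 24, leaving 48·x + 36
The degree is now < 2, so this is the remainder. Hence a · b ≡ 48·x + 36 in Q[x]/(f).

Final answer: a · b ≡ 48·x + 36 (mod f(x))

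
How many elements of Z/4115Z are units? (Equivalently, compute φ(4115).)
An element a ∈ Z/4115Z is a unit iff gcd(a, 4115) = 1, so the number of units is φ(4115). φ is multiplicative, with φ(p^e) = p^e − p^(e−1). Factorise 4115 = 5 · 823. Then
  φ(4115) = (5 − 1) · (823 − 1) = 4 · 822 = 3288.

Final answer: Z/4115Z has φ(4115) = 3288 units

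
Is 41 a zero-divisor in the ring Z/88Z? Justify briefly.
NO

gcd(41, 88) = 1, so 41 is a unit in Z/88Z (it has a multiplicative inverse). A unit cannot be a zero-divisor: if 41·b ≡ 0 then multiplying both sides by 41^(−1) gives b ≡ 0. So 41 is not a zero-divisor.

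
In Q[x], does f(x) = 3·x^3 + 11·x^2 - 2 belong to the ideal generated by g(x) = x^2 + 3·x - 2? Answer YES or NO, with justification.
NO

In Q[x] the ideal (g) consists of all multiples of g, so f ∈ (g) iff g | f, i.e. iff the remainder of f on division by g is 0. Divide f by g (g is monic, so eliminate the leading term of the running remainder at each step):
  leading term 3·x^3: subtract (3·x)·g(x) = 3·x^3 + 9·x^2 - 6·x, leaving 2·x^2 + 6·x - 2
  leading term 2·x^2: subtract (2)·g(x) = 2·x^2 + 6·x - 4, leaving 2
The remainder r(x) = 2 ≠ 0 (and deg r < deg g), so g ∤ f, i.e. f ∉ (g).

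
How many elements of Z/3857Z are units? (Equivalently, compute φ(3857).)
An element a ∈ Z/3857Z is a unit iff gcd(a, 3857) = 1, so the number of units is φ(3857). φ is multiplicative, with φ(p^e) = p^e − p^(e−1). Factorise 3857 = 7 · 19 · 29. Then
  φ(3857) = (7 − 1) · (19 − 1) · (29 − 1) = 6 · 18 · 28 = 3024.

Final answer: Z/3857Z has φ(3857) = 3024 units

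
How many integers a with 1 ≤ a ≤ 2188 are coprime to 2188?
The number of a ∈ {1, ..., 2188} with gcd(a, 2188) = 1 is by definition Euler's totient φ(2188). φ is multiplicative, with φ(p^e) = p^e − p^(e−1). Factorise 2188 = 2^2 · 547. Then
  φ(2188) = (2^2 − 2^1) · (547 − 1) = 2 · 546 = 1092.
So there are 1092 such integers.

Final answer: 1092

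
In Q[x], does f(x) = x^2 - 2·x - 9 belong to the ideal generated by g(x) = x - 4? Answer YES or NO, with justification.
In Q[x] the ideal (g) consists of all multiples of g, so f ∈ (g) iff g | f, i.e. iff the remainder of f on division by g is 0. Divide f by g (g is monic, so eliminate the leading term of the running remainder at each step):
  leading term x^2: subtract (x)·g(x) = x^2 - 4·x, leaving 2·x - 9
  leading term 2·x: subtract (2)·g(x) = 2·x - 8, leaving -1
The remainder r(x) = -1 ≠ 0 (and deg r < deg g), so g ∤ f, i.e. f ∉ (g).

Final answer: NO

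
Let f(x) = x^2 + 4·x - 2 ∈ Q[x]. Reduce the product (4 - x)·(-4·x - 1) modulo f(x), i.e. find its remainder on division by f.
a · b ≡ 4 - 31·x (mod f(x))

First multiply in Q[x] without reducing: a · b = 4·x^2 - 15·x - 4. Now divide by f(x) = x^2 + 4·x - 2, eliminating the leading term at each step:
  leading term 4·x^2: subtract (4)·f(x) = 4·x^2 + 16·x - 8, leaving 4 - 31·x
The degree is now < 2, so this is the remainder. Hence a · b ≡ 4 - 31·x in Q[x]/(f).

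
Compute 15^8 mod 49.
Use repeated squaring. Binary(8) = 1000. Walk through the bits of the exponent 8 left-to-right: at each bit after the leading one, square the running value, then multiply by 15 if the bit is 1 (always reducing mod 49):
  bit 1 = 1 (leading): start with 15.
  bit 2 = 0: square 15^2 = 225 ≡ 29 (mod 49).
  bit 3 = 0: square 29^2 = 841 ≡ 8 (mod 49).
  bit 4 = 0: square 8^2 = 64 ≡ 15 (mod 49).
Final value: 15^8 ≡ 15 (mod 49).

Final answer: 15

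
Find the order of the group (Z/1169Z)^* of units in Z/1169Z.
(Z/1169Z)^* consists of the classes a with gcd(a, 1169) = 1, so its order is φ(1169). φ is multiplicative, with φ(p^e) = p^e − p^(e−1). Factorise 1169 = 7 · 167. Then
  φ(1169) = (7 − 1) · (167 − 1) = 6 · 166 = 996.
Thus |(Z/1169Z)^*| = 996.

Final answer: |(Z/1169Z)^*| = 996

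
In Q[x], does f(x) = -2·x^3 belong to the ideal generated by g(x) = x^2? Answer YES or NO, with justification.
In Q[x] the ideal (g) consists of all multiples of g, so f ∈ (g) iff g | f, i.e. iff the remainder of f on division by g is 0. Divide f by g (g is monic, so eliminate the leading term of the running remainder at each step):
  leading term -2·x^3: subtract (-2·x)·g(x) = -2·x^3, leaving 0
The remainder is 0, so f(x) = g(x) · h(x) with h(x) = -2·x. Hence g | f, i.e. f ∈ (g).

Final answer: YES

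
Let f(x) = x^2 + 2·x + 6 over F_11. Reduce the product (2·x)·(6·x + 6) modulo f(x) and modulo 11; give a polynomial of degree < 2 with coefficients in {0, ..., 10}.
Multiply as integer polynomials: a · b = 12·x^2 + 12·x. Reducing coefficients mod 11: a · b ≡ x^2 + x. Now divide by f(x) = x^2 + 2·x + 6 in F_11[x], eliminating the leading term at each step:
  leading term x^2: subtract (1)·f(x) = x^2 + 2·x + 6, leaving 10·x + 5 (coefficients mod 11)
The degree is now < 2, so this is the remainder. Hence a · b ≡ 10·x + 5 in F_11[x]/(f).

Final answer: a · b ≡ 10·x + 5 (mod f(x))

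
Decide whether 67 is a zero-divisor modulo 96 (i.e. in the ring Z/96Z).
NO

gcd(67, 96) = 1, so 67 is a unit in Z/96Z (it has a multiplicative inverse). A unit cannot be a zero-divisor: if 67·b ≡ 0 then multiplying both sides by 67^(−1) gives b ≡ 0. So 67 is not a zero-divisor.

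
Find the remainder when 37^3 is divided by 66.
31

Use repeated squaring. Binary(3) = 11. Walk through the bits of the exponent 3 left-to-right: at each bit after the leading one, square the running value, then multiply by 37 if the bit is 1 (always reducing mod 66):
  bit 1 = 1 (leading): start with 37.
  bit 2 = 1: square 37^2 = 1369 ≡ 49; bit is 1, so multiply 49·37 = 1813 ≡ 31 (mod 66).
Final value: 37^3 ≡ 31 (mod 66).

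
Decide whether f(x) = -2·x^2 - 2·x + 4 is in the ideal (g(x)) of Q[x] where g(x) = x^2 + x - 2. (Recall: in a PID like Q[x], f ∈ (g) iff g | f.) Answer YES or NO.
YES

In Q[x] the ideal (g) consists of all multiples of g, so f ∈ (g) iff g | f, i.e. iff the remainder of f on division by g is 0. Divide f by g (g is monic, so eliminate the leading term of the running remainder at each step):
  leading term -2·x^2: subtract (-2)·g(x) = -2·x^2 - 2·x + 4, leaving 0
The remainder is 0, so f(x) = g(x) · h(x) with h(x) = -2. Hence g | f, i.e. f ∈ (g).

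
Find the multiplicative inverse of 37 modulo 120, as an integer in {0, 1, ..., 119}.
37^(−1) ≡ 13 (mod 120)

Apply the extended Euclidean algorithm to (120, 37), tracking rows (r, s, t) with s·120 + t·37 = r. Each division r_prev = q·r_cur + r_new produces the new row as (previous row) − q·(current row):
  row A: (120, 1, 0)   [1·120 + 0·37 = 120]
  row B: (37, 0, 1)   [0·120 + 1·37 = 37]
  120 = 3·37 + 9   → row C = row A − 3·row B = (9, 1, −3)   [check: 1·120 − 3·37 = 9]
  37 = 4·9 + 1   → row D = row B − 4·row C = (1, −4, 13)   [check: −4·120 + 13·37 = 1]
  9 = 9·1 + 0   → remainder 0, stop. gcd = 1 (last nonzero row D).
The gcd is 1, so 37 is invertible mod 120. The last nonzero row gives −4·120 + 13·37 = 1, so t = 13. So 37^(−1) ≡ 13 (mod 120). Verify: 37 · 13 = 481 ≡ 1 (mod 120). ✓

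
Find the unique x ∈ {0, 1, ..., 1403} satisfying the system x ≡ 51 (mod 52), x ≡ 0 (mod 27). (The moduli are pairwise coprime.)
The moduli 52, 27 are pairwise coprime, so by the CRT there is a unique solution mod 52·27 = 1404.
Solve by successive substitution. Start with x ≡ 51 (mod 52).
  Combine with x ≡ 0 (mod 27): write x = 51 + 52·t and require 51 + 52·t ≡ 0 (mod 27), i.e. 52·t ≡ 0 − 51 ≡ 3 (mod 27). Since 52^(−1) ≡ 13 (mod 27) (52 ≡ 25 (mod 27)), t ≡ 13·3 ≡ 12 (mod 27). So x ≡ 51 + 52·12 = 675 (mod 1404).
Unique solution in [0, 1404): x = 675.

Final answer: x ≡ 675 (mod 1404); the representative in [0, 1404) is 675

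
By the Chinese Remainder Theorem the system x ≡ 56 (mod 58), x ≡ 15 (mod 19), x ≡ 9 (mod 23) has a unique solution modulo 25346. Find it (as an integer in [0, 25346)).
x ≡ 18616 (mod 25346); the representative in [0, 25346) is 18616

The moduli 58, 19, 23 are pairwise coprime, so by the CRT there is a unique solution mod 58·19·23 = 25346.
Solve by successive substitution. Start with x ≡ 56 (mod 58).
  Combine with x ≡ 15 (mod 19): write x = 56 + 58·t and require 56 + 58·t ≡ 15 (mod 19), i.e. 58·t ≡ 15 − 56 ≡ 16 (mod 19). Since 58^(−1) ≡ 1 (mod 19) (58 ≡ 1 (mod 19)), t ≡ 1·16 ≡ 16 (mod 19). So x ≡ 56 + 58·16 = 984 (mod 1102).
  Combine with x ≡ 9 (mod 23): write x = 984 + 1102·t and require 984 + 1102·t ≡ 9 (mod 23), i.e. 1102·t ≡ 9 − 984 ≡ 14 (mod 23). Since 1102^(−1) ≡ 11 (mod 23) (1102 ≡ 21 (mod 23)), t ≡ 11·14 ≡ 16 (mod 23). So x ≡ 984 + 1102·16 = 18616 (mod 25346).
Unique solution in [0, 25346): x = 18616.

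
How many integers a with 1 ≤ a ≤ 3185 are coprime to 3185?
2016

The number of a ∈ {1, ..., 3185} with gcd(a, 3185) = 1 is by definition Euler's totient φ(3185). φ is multiplicative, with φ(p^e) = p^e − p^(e−1). Factorise 3185 = 5 · 7^2 · 13. Then
  φ(3185) = (5 − 1) · (7^2 − 7^1) · (13 − 1) = 4 · 42 · 12 = 2016.
So there are 2016 such integers.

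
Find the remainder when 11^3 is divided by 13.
Use repeated squaring. Binary(3) = 11. Walk through the bits of the exponent 3 left-to-right: at each bit after the leading one, square the running value, then multiply by 11 if the bit is 1 (always reducing mod 13):
  bit 1 = 1 (leading): start with 11.
  bit 2 = 1: square 11^2 = 121 ≡ 4; bit is 1, so multiply 4·11 = 44 ≡ 5 (mod 13).
Final value: 11^3 ≡ 5 (mod 13).

Final answer: 5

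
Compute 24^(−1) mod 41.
Apply the extended Euclidean algorithm to (41, 24), tracking rows (r, s, t) with s·41 + t·24 = r. Each division r_prev = q·r_cur + r_new produces the new row as (previous row) − q·(current row):
  row A: (41, 1, 0)   [1·41 + 0·24 = 41]
  row B: (24, 0, 1)   [0·41 + 1·24 = 24]
  41 = 1·24 + 17   → row C = row A − 1·row B = (17, 1, −1)   [check: 1·41 − 1·24 = 17]
  24 = 1·17 + 7   → row D = row B − 1·row C = (7, −1, 2)   [check: −1·41 + 2·24 = 7]
  17 = 2·7 + 3   → row E = row C − 2·row D = (3, 3, −5)   [check: 3·41 − 5·24 = 3]
  7 = 2·3 + 1   → row F = row D − 2·row E = (1, −7, 12)   [check: −7·41 + 12·24 = 1]
  3 = 3·1 + 0   → remainder 0, stop. gcd = 1 (last nonzero row F).
The gcd is 1, so 24 is invertible mod 41. The last nonzero row gives −7·41 + 12·24 = 1, so t = 12. So 24^(−1) ≡ 12 (mod 41). Verify: 24 · 12 = 288 ≡ 1 (mod 41). ✓

Final answer: 24^(−1) ≡ 12 (mod 41)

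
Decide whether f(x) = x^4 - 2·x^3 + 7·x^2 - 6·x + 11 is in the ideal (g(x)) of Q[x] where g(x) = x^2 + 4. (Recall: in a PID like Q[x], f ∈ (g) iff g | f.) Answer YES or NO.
In Q[x] the ideal (g) consists of all multiples of g, so f ∈ (g) iff g | f, i.e. iff the remainder of f on division by g is 0. Divide f by g (g is monic, so eliminate the leading term of the running remainder at each step):
  leading term x^4: subtract (x^2)·g(x) = x^4 + 4·x^2, leaving -2·x^3 + 3·x^2 - 6·x + 11
  leading term -2·x^3: subtract (-2·x)·g(x) = -2·x^3 - 8·x, leaving 3·x^2 + 2·x + 11
  leading term 3·x^2: subtract (3)·g(x) = 3·x^2 + 12, leaving 2·x - 1
The remainder r(x) = 2·x - 1 ≠ 0 (and deg r < deg g), so g ∤ f, i.e. f ∉ (g).

Final answer: NO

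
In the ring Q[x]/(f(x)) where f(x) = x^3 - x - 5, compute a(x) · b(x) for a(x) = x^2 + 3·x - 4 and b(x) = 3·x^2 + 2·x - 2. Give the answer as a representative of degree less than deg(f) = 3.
a · b ≡ -5·x^2 + 12·x + 63 (mod f(x))

First multiply in Q[x] without reducing: a · b = 3·x^4 + 11·x^3 - 8·x^2 - 14·x + 8. Now divide by f(x) = x^3 - x - 5, eliminating the leading term at each step:
  leading term 3·x^4: subtract (3·x)·f(x) = 3·x^4 - 3·x^2 - 15·x, leaving 11·x^3 - 5·x^2 + x + 8
  leading term 11·x^3: subtract (11)·f(x) = 11·x^3 - 11·x - 55, leaving -5·x^2 + 12·x + 63
The degree is now < 3, so this is the remainder. Hence a · b ≡ -5·x^2 + 12·x + 63 in Q[x]/(f).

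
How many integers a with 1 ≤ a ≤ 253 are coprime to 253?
220

The number of a ∈ {1, ..., 253} with gcd(a, 253) = 1 is by definition Euler's totient φ(253). φ is multiplicative, with φ(p^e) = p^e − p^(e−1). Factorise 253 = 11 · 23. Then
  φ(253) = (11 − 1) · (23 − 1) = 10 · 22 = 220.
So there are 220 such integers.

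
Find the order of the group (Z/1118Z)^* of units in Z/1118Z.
(Z/1118Z)^* consists of the classes a with gcd(a, 1118) = 1, so its order is φ(1118). φ is multiplicative, with φ(p^e) = p^e − p^(e−1). Factorise 1118 = 2 · 13 · 43. Then
  φ(1118) = (2 − 1) · (13 − 1) · (43 − 1) = 1 · 12 · 42 = 504.
Thus |(Z/1118Z)^*| = 504.

Final answer: |(Z/1118Z)^*| = 504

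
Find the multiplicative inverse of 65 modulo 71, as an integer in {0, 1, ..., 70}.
65^(−1) ≡ 59 (mod 71)

Apply the extended Euclidean algorithm to (71, 65), tracking rows (r, s, t) with s·71 + t·65 = r. Each division r_prev = q·r_cur + r_new produces the new row as (previous row) − q·(current row):
  row A: (71, 1, 0)   [1·71 + 0·65 = 71]
  row B: (65, 0, 1)   [0·71 + 1·65 = 65]
  71 = 1·65 + 6   → row C = row A − 1·row B = (6, 1, −1)   [check: 1·71 − 1·65 = 6]
  65 = 10·6 + 5   → row D = row B − 10·row C = (5, −10, 11)   [check: −10·71 + 11·65 = 5]
  6 = 1·5 + 1   → row E = row C − 1·row D = (1, 11, −12)   [check: 11·71 − 12·65 = 1]
  5 = 5·1 + 0   → remainder 0, stop. gcd = 1 (last nonzero row E).
The gcd is 1, so 65 is invertible mod 71. The last nonzero row gives 11·71 − 12·65 = 1, so t = −12. So 65^(−1) ≡ −12 ≡ 59 (mod 71). Verify: 65 · 59 = 3835 ≡ 1 (mod 71). ✓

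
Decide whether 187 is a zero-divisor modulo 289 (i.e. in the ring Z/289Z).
YES

gcd(187, 289) = 17 > 1, so 187 is not a unit in Z/289Z. In Z/nZ every nonzero non-unit is a zero-divisor: explicitly, take b = 289/gcd = 17 ≠ 0 (mod 289); then 187·17 = 3179 = 11·289, i.e. 187·17 ≡ 0 (mod 289). So 187 is a zero-divisor.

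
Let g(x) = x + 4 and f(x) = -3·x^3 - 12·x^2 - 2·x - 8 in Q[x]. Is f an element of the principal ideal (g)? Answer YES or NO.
YES

In Q[x] the ideal (g) consists of all multiples of g, so f ∈ (g) iff g | f, i.e. iff the remainder of f on division by g is 0. Divide f by g (g is monic, so eliminate the leading term of the running remainder at each step):
  leading term -3·x^3: subtract (-3·x^2)·g(x) = -3·x^3 - 12·x^2, leaving -2·x - 8
  leading term -2·x: subtract (-2)·g(x) = -2·x - 8, leaving 0
The remainder is 0, so f(x) = g(x) · h(x) with h(x) = -3·x^2 - 2. Hence g | f, i.e. f ∈ (g).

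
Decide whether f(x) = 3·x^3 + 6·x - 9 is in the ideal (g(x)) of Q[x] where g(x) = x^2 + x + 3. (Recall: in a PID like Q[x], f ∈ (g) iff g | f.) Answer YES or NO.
In Q[x] the ideal (g) consists of all multiples of g, so f ∈ (g) iff g | f, i.e. iff the remainder of f on division by g is 0. Divide f by g (g is monic, so eliminate the leading term of the running remainder at each step):
  leading term 3·x^3: subtract (3·x)·g(x) = 3·x^3 + 3·x^2 + 9·x, leaving -3·x^2 - 3·x - 9
  leading term -3·x^2: subtract (-3)·g(x) = -3·x^2 - 3·x - 9, leaving 0
The remainder is 0, so f(x) = g(x) · h(x) with h(x) = 3·x - 3. Hence g | f, i.e. f ∈ (g).

Final answer: YES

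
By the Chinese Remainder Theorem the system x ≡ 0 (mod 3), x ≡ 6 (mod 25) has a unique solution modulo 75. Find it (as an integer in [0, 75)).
The moduli 3, 25 are pairwise coprime, so by the CRT there is a unique solution mod 3·25 = 75.
Solve by successive substitution. Start with x ≡ 0 (mod 3).
  Combine with x ≡ 6 (mod 25): write x = 3·t and require 3·t ≡ 6 (mod 25). Since 3^(−1) ≡ 17 (mod 25), t ≡ 17·6 ≡ 2 (mod 25). So x ≡ 3·2 = 6 (mod 75).
Unique solution in [0, 75): x = 6.

Final answer: x ≡ 6 (mod 75); the representative in [0, 75) is 6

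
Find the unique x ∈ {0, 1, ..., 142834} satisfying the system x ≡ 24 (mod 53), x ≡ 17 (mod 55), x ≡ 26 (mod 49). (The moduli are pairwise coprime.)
The moduli 53, 55, 49 are pairwise coprime, so by the CRT there is a unique solution mod 53·55·49 = 142835.
Solve by successive substitution. Start with x ≡ 24 (mod 53).
  Combine with x ≡ 17 (mod 55): write x = 24 + 53·t and require 24 + 53·t ≡ 17 (mod 55), i.e. 53·t ≡ 17 − 24 ≡ 48 (mod 55). Since 53^(−1) ≡ 27 (mod 55), t ≡ 27·48 ≡ 31 (mod 55). So x ≡ 24 + 53·31 = 1667 (mod 2915).
  Combine with x ≡ 26 (mod 49): write x = 1667 + 2915·t and require 1667 + 2915·t ≡ 26 (mod 49), i.e. 2915·t ≡ 26 − 1667 ≡ 25 (mod 49). Since 2915^(−1) ≡ 47 (mod 49) (2915 ≡ 24 (mod 49)), t ≡ 47·25 ≡ 48 (mod 49). So x ≡ 1667 + 2915·48 = 141587 (mod 142835).
Unique solution in [0, 142835): x = 141587.

Final answer: x ≡ 141587 (mod 142835); the representative in [0, 142835) is 141587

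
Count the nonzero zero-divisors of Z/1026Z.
Z/1026Z has 701 nonzero zero-divisors

In Z/1026Z each nonzero element is either a unit (gcd with 1026 is 1) or a zero-divisor (gcd > 1). The number of units is φ(1026): factorise 1026 = 2 · 3^3 · 19, so φ(1026) = (2 − 1) · (3^3 − 3^2) · (19 − 1) = 1 · 18 · 18 = 324. The nonzero elements number 1026 − 1 = 1025. Hence the nonzero zero-divisors number 1025 − 324 = 701.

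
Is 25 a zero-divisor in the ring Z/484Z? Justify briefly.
gcd(25, 484) = 1, so 25 is a unit in Z/484Z (it has a multiplicative inverse). A unit cannot be a zero-divisor: if 25·b ≡ 0 then multiplying both sides by 25^(−1) gives b ≡ 0. So 25 is not a zero-divisor.

Final answer: NO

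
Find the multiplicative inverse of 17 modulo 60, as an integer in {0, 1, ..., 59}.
17^(−1) ≡ 53 (mod 60)

Apply the extended Euclidean algorithm to (60, 17), tracking rows (r, s, t) with s·60 + t·17 = r. Each division r_prev = q·r_cur + r_new produces the new row as (previous row) − q·(current row):
  row A: (60, 1, 0)   [1·60 + 0·17 = 60]
  row B: (17, 0, 1)   [0·60 + 1·17 = 17]
  60 = 3·17 + 9   → row C = row A − 3·row B = (9, 1, −3)   [check: 1·60 − 3·17 = 9]
  17 = 1·9 + 8   → row D = row B − 1·row C = (8, −1, 4)   [check: −1·60 + 4·17 = 8]
  9 = 1·8 + 1   → row E = row C − 1·row D = (1, 2, −7)   [check: 2·60 − 7·17 = 1]
  8 = 8·1 + 0   → remainder 0, stop. gcd = 1 (last nonzero row E).
The gcd is 1, so 17 is invertible mod 60. The last nonzero row gives 2·60 − 7·17 = 1, so t = −7. So 17^(−1) ≡ −7 ≡ 53 (mod 60). Verify: 17 · 53 = 901 ≡ 1 (mod 60). ✓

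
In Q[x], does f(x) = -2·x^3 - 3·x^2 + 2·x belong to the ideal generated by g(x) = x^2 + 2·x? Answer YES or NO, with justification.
In Q[x] the ideal (g) consists of all multiples of g, so f ∈ (g) iff g | f, i.e. iff the remainder of f on division by g is 0. Divide f by g (g is monic, so eliminate the leading term of the running remainder at each step):
  leading term -2·x^3: subtract (-2·x)·g(x) = -2·x^3 - 4·x^2, leaving x^2 + 2·x
  leading term x^2: subtract (1)·g(x) = x^2 + 2·x, leaving 0
The remainder is 0, so f(x) = g(x) · h(x) with h(x) = 1 - 2·x. Hence g | f, i.e. f ∈ (g).

Final answer: YES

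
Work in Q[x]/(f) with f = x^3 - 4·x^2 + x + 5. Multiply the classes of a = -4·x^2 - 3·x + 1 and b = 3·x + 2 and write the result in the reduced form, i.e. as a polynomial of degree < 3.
First multiply in Q[x] without reducing: a · b = -12·x^3 - 17·x^2 - 3·x + 2. Now divide by f(x) = x^3 - 4·x^2 + x + 5, eliminating the leading term at each step:
  leading term -12·x^3: subtract (-12)·f(x) = -12·x^3 + 48·x^2 - 12·x - 60, leaving -65·x^2 + 9·x + 62
The degree is now < 3, so this is the remainder. Hence a · b ≡ -65·x^2 + 9·x + 62 in Q[x]/(f).

Final answer: a · b ≡ -65·x^2 + 9·x + 62 (mod f(x))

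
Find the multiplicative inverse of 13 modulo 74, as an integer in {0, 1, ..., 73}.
13^(−1) ≡ 57 (mod 74)

Apply the extended Euclidean algorithm to (74, 13), tracking rows (r, s, t) with s·74 + t·13 = r. Each division r_prev = q·r_cur + r_new produces the new row as (previous row) − q·(current row):
  row A: (74, 1, 0)   [1·74 + 0·13 = 74]
  row B: (13, 0, 1)   [0·74 + 1·13 = 13]
  74 = 5·13 + 9   → row C = row A − 5·row B = (9, 1, −5)   [check: 1·74 − 5·13 = 9]
  13 = 1·9 + 4   → row D = row B − 1·row C = (4, −1, 6)   [check: −1·74 + 6·13 = 4]
  9 = 2·4 + 1   → row E = row C − 2·row D = (1, 3, −17)   [check: 3·74 − 17·13 = 1]
  4 = 4·1 + 0   → remainder 0, stop. gcd = 1 (last nonzero row E).
The gcd is 1, so 13 is invertible mod 74. The last nonzero row gives 3·74 − 17·13 = 1, so t = −17. So 13^(−1) ≡ −17 ≡ 57 (mod 74). Verify: 13 · 57 = 741 ≡ 1 (mod 74). ✓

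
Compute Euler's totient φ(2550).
φ is multiplicative, with φ(p^e) = p^e − p^(e−1). Factorise 2550 = 2 · 3 · 5^2 · 17. Then
  φ(2550) = (2 − 1) · (3 − 1) · (5^2 − 5^1) · (17 − 1) = 1 · 2 · 20 · 16 = 640.

Final answer: φ(2550) = 640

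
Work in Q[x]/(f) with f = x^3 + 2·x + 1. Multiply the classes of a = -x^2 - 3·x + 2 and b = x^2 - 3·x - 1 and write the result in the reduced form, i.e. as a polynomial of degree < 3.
First multiply in Q[x] without reducing: a · b = -x^4 + 12·x^2 - 3·x - 2. Now divide by f(x) = x^3 + 2·x + 1, eliminating the leading term at each step:
  leading term -x^4: subtract (-x)·f(x) = -x^4 - 2·x^2 - x, leaving 14·x^2 - 2·x - 2
The degree is now < 3, so this is the remainder. Hence a · b ≡ 14·x^2 - 2·x - 2 in Q[x]/(f).

Final answer: a · b ≡ 14·x^2 - 2·x - 2 (mod f(x))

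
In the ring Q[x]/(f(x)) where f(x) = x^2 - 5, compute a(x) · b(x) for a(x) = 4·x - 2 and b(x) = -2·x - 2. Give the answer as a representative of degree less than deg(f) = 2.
First multiply in Q[x] without reducing: a · b = -8·x^2 - 4·x + 4. Now divide by f(x) = x^2 - 5, eliminating the leading term at each step:
  leading term -8·x^2: subtract (-8)·f(x) = 40 - 8·x^2, leaving -4·x - 36
The degree is now < 2, so this is the remainder. Hence a · b ≡ -4·x - 36 in Q[x]/(f).

Final answer: a · b ≡ -4·x - 36 (mod f(x))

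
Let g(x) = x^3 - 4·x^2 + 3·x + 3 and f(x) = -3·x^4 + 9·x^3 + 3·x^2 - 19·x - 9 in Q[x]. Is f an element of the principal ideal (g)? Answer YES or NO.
NO

In Q[x] the ideal (g) consists of all multiples of g, so f ∈ (g) iff g | f, i.e. iff the remainder of f on division by g is 0. Divide f by g (g is monic, so eliminate the leading term of the running remainder at each step):
  leading term -3·x^4: subtract (-3·x)·g(x) = -3·x^4 + 12·x^3 - 9·x^2 - 9·x, leaving -3·x^3 + 12·x^2 - 10·x - 9
  leading term -3·x^3: subtract (-3)·g(x) = -3·x^3 + 12·x^2 - 9·x - 9, leaving -x
The remainder r(x) = -x ≠ 0 (and deg r < deg g), so g ∤ f, i.e. f ∉ (g).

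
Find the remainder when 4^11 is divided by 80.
64

Use repeated squaring. Binary(11) = 1011. Walk through the bits of the exponent 11 left-to-right: at each bit after the leading one, square the running value, then multiply by 4 if the bit is 1 (always reducing mod 80):
  bit 1 = 1 (leading): start with 4.
  bit 2 = 0: square 4^2 = 16 (mod 80).
  bit 3 = 1: square 16^2 = 256 ≡ 16; bit is 1, so multiply 16·4 = 64 (mod 80).
  bit 4 = 1: square 64^2 = 4096 ≡ 16; bit is 1, so multiply 16·4 = 64 (mod 80).
Final value: 4^11 ≡ 64 (mod 80).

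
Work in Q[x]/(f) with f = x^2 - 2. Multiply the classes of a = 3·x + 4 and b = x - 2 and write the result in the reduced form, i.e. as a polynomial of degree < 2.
First multiply in Q[x] without reducing: a · b = 3·x^2 - 2·x - 8. Now divide by f(x) = x^2 - 2, eliminating the leading term at each step:
  leading term 3·x^2: subtract (3)·f(x) = 3·x^2 - 6, leaving -2·x - 2
The degree is now < 2, so this is the remainder. Hence a · b ≡ -2·x - 2 in Q[x]/(f).

Final answer: a · b ≡ -2·x - 2 (mod f(x))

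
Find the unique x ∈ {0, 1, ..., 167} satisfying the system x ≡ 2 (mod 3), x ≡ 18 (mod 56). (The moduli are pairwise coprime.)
The moduli 3, 56 are pairwise coprime, so by the CRT there is a unique solution mod 3·56 = 168.
Solve by successive substitution. Start with x ≡ 2 (mod 3).
  Combine with x ≡ 18 (mod 56): write x = 2 + 3·t and require 2 + 3·t ≡ 18 (mod 56), i.e. 3·t ≡ 18 − 2 ≡ 16 (mod 56). Since 3^(−1) ≡ 19 (mod 56), t ≡ 19·16 ≡ 24 (mod 56). So x ≡ 2 + 3·24 = 74 (mod 168).
Unique solution in [0, 168): x = 74.

Final answer: x ≡ 74 (mod 168); the representative in [0, 168) is 74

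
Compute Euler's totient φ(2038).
φ(2038) = 1018

φ is multiplicative, with φ(p^e) = p^e − p^(e−1). Factorise 2038 = 2 · 1019. Then
  φ(2038) = (2 − 1) · (1019 − 1) = 1 · 1018 = 1018.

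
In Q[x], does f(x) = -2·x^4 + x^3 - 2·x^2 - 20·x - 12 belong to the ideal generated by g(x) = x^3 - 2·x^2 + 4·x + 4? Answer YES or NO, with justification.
In Q[x] the ideal (g) consists of all multiples of g, so f ∈ (g) iff g | f, i.e. iff the remainder of f on division by g is 0. Divide f by g (g is monic, so eliminate the leading term of the running remainder at each step):
  leading term -2·x^4: subtract (-2·x)·g(x) = -2·x^4 + 4·x^3 - 8·x^2 - 8·x, leaving -3·x^3 + 6·x^2 - 12·x - 12
  leading term -3·x^3: subtract (-3)·g(x) = -3·x^3 + 6·x^2 - 12·x - 12, leaving 0
The remainder is 0, so f(x) = g(x) · h(x) with h(x) = -2·x - 3. Hence g | f, i.e. f ∈ (g).

Final answer: YES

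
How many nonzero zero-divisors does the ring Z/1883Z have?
In Z/1883Z each nonzero element is either a unit (gcd with 1883 is 1) or a zero-divisor (gcd > 1). The number of units is φ(1883): factorise 1883 = 7 · 269, so φ(1883) = (7 − 1) · (269 − 1) = 6 · 268 = 1608. The nonzero elements number 1883 − 1 = 1882. Hence the nonzero zero-divisors number 1882 − 1608 = 274.

Final answer: Z/1883Z has 274 nonzero zero-divisors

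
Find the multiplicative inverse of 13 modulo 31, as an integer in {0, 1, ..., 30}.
13^(−1) ≡ 12 (mod 31)

Apply the extended Euclidean algorithm to (31, 13), tracking rows (r, s, t) with s·31 + t·13 = r. Each division r_prev = q·r_cur + r_new produces the new row as (previous row) − q·(current row):
  row A: (31, 1, 0)   [1·31 + 0·13 = 31]
  row B: (13, 0, 1)   [0·31 + 1·13 = 13]
  31 = 2·13 + 5   → row C = row A − 2·row B = (5, 1, −2)   [check: 1·31 − 2·13 = 5]
  13 = 2·5 + 3   → row D = row B − 2·row C = (3, −2, 5)   [check: −2·31 + 5·13 = 3]
  5 = 1·3 + 2   → row E = row C − 1·row D = (2, 3, −7)   [check: 3·31 − 7·13 = 2]
  3 = 1·2 + 1   → row F = row D − 1·row E = (1, −5, 12)   [check: −5·31 + 12·13 = 1]
  2 = 2·1 + 0   → remainder 0, stop. gcd = 1 (last nonzero row F).
The gcd is 1, so 13 is invertible mod 31. The last nonzero row gives −5·31 + 12·13 = 1, so t = 12. So 13^(−1) ≡ 12 (mod 31). Verify: 13 · 12 = 156 ≡ 1 (mod 31). ✓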